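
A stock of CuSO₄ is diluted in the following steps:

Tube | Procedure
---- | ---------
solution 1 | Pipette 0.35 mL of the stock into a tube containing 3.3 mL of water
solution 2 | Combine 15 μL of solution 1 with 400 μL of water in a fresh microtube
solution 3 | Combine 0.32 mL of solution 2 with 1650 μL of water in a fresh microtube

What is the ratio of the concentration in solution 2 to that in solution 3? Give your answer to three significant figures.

6.16

Step 1: 0.35 mL + 3.3 mL = 3.65 mL total → factor 3.65/0.35 = 10.429
Step 2: 15 μL + 400 μL = 415 μL total → factor 415/15 = 27.667
Step 3: 0.32 mL + 1650 μL = 1.97 mL total → factor 1.97/0.32 = 6.1562
Dilution factor to solution 2 = 288.52; to solution 3 = 1776.2
[solution 2]/[solution 3] = (factor to solution 3)/(factor to solution 2) = 1776.2/288.52 = 6.16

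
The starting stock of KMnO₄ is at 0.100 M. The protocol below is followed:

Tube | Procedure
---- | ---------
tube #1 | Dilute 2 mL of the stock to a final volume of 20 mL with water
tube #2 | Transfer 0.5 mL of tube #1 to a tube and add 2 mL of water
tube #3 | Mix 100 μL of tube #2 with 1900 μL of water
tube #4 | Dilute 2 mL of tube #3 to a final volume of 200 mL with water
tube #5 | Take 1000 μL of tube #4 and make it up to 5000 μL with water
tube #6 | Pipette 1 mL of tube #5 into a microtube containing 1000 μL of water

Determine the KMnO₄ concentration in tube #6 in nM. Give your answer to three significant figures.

Step 1: 2 mL brought to 20 mL → factor 20/2 = 10
Step 2: 0.5 mL + 2 mL = 2.5 mL total → factor 2.5/0.5 = 5
Step 3: 100 μL + 1900 μL = 2000 μL total → factor 2000/100 = 20
Step 4: 2 mL brought to 200 mL → factor 200/2 = 100
Step 5: 1000 μL brought to 5000 μL → factor 5000/1000 = 5
Step 6: 1 mL + 1000 μL = 2 mL total → factor 2/1 = 2
Overall dilution factor = 10 × 5 × 20 × 100 × 5 × 2 = 1 × 10^6
Final = 0.100 M / 1 × 10^6 = 1.000 × 10^-7 M = 100 nM

100 nM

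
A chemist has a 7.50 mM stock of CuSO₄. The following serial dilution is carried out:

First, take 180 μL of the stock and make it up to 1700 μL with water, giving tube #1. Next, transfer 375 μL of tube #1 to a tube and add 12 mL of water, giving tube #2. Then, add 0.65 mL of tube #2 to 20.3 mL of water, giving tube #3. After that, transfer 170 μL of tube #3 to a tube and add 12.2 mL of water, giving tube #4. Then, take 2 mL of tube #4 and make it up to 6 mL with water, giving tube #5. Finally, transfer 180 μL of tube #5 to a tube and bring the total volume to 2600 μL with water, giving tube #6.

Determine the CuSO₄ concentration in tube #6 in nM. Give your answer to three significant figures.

Step 1: 180 μL brought to 1700 μL → factor 1700/180 = 9.4444
Step 2: 375 μL + 12 mL = 12375 μL total → factor 12375/375 = 33
Step 3: 0.65 mL + 20.3 mL = 20.95 mL total → factor 20.95/0.65 = 32.231
Step 4: 170 μL + 12.2 mL = 12370 μL total → factor 12370/170 = 72.765
Step 5: 2 mL brought to 6 mL → factor 6/2 = 3
Step 6: 180 μL brought to 2600 μL → factor 2600/180 = 14.444
Overall dilution factor = 9.4444 × 33 × 32.231 × 72.765 × 3 × 14.444 = 3.1674 × 10^7
Final = 7.50 mM / 3.1674 × 10^7 = 2.368 × 10^-7 mM = 0.237 nM

0.237 nM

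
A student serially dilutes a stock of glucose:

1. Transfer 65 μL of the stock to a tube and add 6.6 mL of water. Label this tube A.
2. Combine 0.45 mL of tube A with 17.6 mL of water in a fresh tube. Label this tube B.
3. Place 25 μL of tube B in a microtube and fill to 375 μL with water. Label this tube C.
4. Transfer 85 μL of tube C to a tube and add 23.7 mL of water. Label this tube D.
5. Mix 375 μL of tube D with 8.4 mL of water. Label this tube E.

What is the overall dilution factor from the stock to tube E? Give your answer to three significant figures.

Step 1: 65 μL + 6.6 mL = 6665 μL total → factor 6665/65 = 102.54
Step 2: 0.45 mL + 17.6 mL = 18.05 mL total → factor 18.05/0.45 = 40.111
Step 3: 25 μL brought to 375 μL → factor 375/25 = 15
Step 4: 85 μL + 23.7 mL = 23785 μL total → factor 23785/85 = 279.82
Step 5: 375 μL + 8.4 mL = 8775 μL total → factor 8775/375 = 23.4
Overall dilution factor = 102.54 × 40.111 × 15 × 279.82 × 23.4 = 4.0396 × 10^8

4.04 × 10^8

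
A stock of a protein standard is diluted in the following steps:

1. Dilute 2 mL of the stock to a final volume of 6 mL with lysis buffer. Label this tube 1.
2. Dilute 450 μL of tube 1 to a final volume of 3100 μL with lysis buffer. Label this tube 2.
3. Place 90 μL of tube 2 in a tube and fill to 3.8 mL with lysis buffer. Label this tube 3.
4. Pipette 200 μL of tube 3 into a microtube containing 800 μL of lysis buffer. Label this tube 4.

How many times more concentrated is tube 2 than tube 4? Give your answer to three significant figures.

Step 1: 2 mL brought to 6 mL → factor 6/2 = 3
Step 2: 450 μL brought to 3100 μL → factor 3100/450 = 6.8889
Step 3: 90 μL brought to 3.8 mL → factor 3800/90 = 42.222
Step 4: 200 μL + 800 μL = 1000 μL total → factor 1000/200 = 5
Dilution factor to tube 2 = 20.667; to tube 4 = 4363
[tube 2]/[tube 4] = (factor to tube 4)/(factor to tube 2) = 4363/20.667 = 211

211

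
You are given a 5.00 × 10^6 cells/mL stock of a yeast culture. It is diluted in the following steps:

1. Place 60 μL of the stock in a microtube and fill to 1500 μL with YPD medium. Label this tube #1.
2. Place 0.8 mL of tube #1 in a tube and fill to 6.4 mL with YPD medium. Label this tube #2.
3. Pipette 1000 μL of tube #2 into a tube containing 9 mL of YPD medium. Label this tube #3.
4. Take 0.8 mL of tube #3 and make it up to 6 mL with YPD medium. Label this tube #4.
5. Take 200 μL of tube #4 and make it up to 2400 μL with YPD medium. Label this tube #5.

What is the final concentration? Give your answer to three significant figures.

Step 1: 60 μL brought to 1500 μL → factor 1500/60 = 25
Step 2: 0.8 mL brought to 6.4 mL → factor 6.4/0.8 = 8
Step 3: 1000 μL + 9 mL = 10000 μL total → factor 10000/1000 = 10
Step 4: 0.8 mL brought to 6 mL → factor 6/0.8 = 7.5
Step 5: 200 μL brought to 2400 μL → factor 2400/200 = 12
Overall dilution factor = 25 × 8 × 10 × 7.5 × 12 = 1.8 × 10^5
Final = 5.00 × 10^6 cells/mL / 1.8 × 10^5 = 27.8 cells/mL

27.8 cells/mL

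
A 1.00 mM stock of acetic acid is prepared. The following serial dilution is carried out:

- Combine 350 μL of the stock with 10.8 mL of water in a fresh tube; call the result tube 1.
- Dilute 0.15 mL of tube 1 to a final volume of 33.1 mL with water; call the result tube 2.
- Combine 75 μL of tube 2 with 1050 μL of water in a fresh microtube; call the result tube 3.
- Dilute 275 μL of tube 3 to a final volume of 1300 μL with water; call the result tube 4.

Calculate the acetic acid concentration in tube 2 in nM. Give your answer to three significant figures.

Step 1: 350 μL + 10.8 mL = 11150 μL total → factor 11150/350 = 31.857
Step 2: 0.15 mL brought to 33.1 mL → factor 33.1/0.15 = 220.67
Dilution factor through tube 2 = 31.857 × 220.67 = 7029.8
[tube 2] = 1.00 mM / 7029.8 = 0.0001423 mM = 142 nM

142 nM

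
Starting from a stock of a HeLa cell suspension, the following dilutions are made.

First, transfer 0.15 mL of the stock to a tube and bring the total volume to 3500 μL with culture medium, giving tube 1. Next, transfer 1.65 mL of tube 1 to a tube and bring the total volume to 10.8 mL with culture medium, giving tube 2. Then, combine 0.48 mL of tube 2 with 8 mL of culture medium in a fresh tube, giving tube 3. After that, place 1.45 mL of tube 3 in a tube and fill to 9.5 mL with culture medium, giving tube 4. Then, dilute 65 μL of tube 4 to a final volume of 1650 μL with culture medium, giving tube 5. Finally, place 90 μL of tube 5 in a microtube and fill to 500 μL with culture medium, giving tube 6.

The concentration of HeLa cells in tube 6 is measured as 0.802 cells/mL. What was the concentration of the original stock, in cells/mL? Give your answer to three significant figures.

Step 1: 0.15 mL brought to 3500 μL → factor 3.5/0.15 = 23.333
Step 2: 1.65 mL brought to 10.8 mL → factor 10.8/1.65 = 6.5455
Step 3: 0.48 mL + 8 mL = 8.48 mL total → factor 8.48/0.48 = 17.667
Step 4: 1.45 mL brought to 9.5 mL → factor 9.5/1.45 = 6.5517
Step 5: 65 μL brought to 1650 μL → factor 1650/65 = 25.385
Step 6: 90 μL brought to 500 μL → factor 500/90 = 5.5556
Overall dilution factor = 23.333 × 6.5455 × 17.667 × 6.5517 × 25.385 × 5.5556 = 2.493 × 10^6
Stock = 0.802 cells/mL × 2.493 × 10^6 = 2.00 × 10^6 cells/mL

2.00 × 10^6 cells/mL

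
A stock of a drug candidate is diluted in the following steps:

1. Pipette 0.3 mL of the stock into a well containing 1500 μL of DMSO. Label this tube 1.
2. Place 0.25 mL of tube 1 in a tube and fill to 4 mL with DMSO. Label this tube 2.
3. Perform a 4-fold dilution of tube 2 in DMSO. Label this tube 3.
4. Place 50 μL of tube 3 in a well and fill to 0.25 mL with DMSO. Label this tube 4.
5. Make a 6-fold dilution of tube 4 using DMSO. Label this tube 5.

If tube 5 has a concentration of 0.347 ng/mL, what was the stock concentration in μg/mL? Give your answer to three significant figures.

Step 1: 0.3 mL + 1500 μL = 1.8 mL total → factor 1.8/0.3 = 6
Step 2: 0.25 mL brought to 4 mL → factor 4/0.25 = 16
Step 3: 4-fold → factor 4
Step 4: 50 μL brought to 0.25 mL → factor 250/50 = 5
Step 5: 6-fold → factor 6
Overall dilution factor = 6 × 16 × 4 × 5 × 6 = 11520
Stock = 0.347 ng/mL × 11520 = 3997 ng/mL = 4.00 μg/mL

4.00 μg/mL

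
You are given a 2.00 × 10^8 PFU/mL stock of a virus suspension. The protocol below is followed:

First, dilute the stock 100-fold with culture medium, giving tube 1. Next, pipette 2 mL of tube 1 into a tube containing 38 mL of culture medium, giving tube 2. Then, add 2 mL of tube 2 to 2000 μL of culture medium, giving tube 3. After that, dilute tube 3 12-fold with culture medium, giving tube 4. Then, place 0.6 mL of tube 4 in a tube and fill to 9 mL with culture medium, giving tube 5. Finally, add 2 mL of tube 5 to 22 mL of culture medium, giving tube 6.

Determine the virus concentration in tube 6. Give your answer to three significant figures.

Step 1: 100-fold → factor 100
Step 2: 2 mL + 38 mL = 40 mL total → factor 40/2 = 20
Step 3: 2 mL + 2000 μL = 4 mL total → factor 4/2 = 2
Step 4: 12-fold → factor 12
Step 5: 0.6 mL brought to 9 mL → factor 9/0.6 = 15
Step 6: 2 mL + 22 mL = 24 mL total → factor 24/2 = 12
Overall dilution factor = 100 × 20 × 2 × 12 × 15 × 12 = 8.64 × 10^6
Final = 2.00 × 10^8 PFU/mL / 8.64 × 10^6 = 23.1 PFU/mL

23.1 PFU/mL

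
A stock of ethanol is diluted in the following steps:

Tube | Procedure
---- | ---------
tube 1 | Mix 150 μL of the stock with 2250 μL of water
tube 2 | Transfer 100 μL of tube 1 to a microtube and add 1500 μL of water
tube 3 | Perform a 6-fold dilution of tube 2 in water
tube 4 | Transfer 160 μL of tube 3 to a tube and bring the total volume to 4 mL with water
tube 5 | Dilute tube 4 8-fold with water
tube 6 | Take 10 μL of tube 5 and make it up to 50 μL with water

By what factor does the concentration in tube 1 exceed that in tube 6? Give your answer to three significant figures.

Step 1: 150 μL + 2250 μL = 2400 μL total → factor 2400/150 = 16
Step 2: 100 μL + 1500 μL = 1600 μL total → factor 1600/100 = 16
Step 3: 6-fold → factor 6
Step 4: 160 μL brought to 4 mL → factor 4000/160 = 25
Step 5: 8-fold → factor 8
Step 6: 10 μL brought to 50 μL → factor 50/10 = 5
Dilution factor to tube 1 = 16; to tube 6 = 1.536 × 10^6
[tube 1]/[tube 6] = (factor to tube 6)/(factor to tube 1) = 1.536 × 10^6/16 = 9.60 × 10^4

9.60 × 10^4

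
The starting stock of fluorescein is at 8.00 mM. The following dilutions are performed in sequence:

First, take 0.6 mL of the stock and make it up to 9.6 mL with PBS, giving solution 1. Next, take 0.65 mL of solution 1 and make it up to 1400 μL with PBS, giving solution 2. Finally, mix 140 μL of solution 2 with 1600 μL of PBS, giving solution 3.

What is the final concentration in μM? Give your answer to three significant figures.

Step 1: 0.6 mL brought to 9.6 mL → factor 9.6/0.6 = 16
Step 2: 0.65 mL brought to 1400 μL → factor 1.4/0.65 = 2.1538
Step 3: 140 μL + 1600 μL = 1740 μL total → factor 1740/140 = 12.429
Overall dilution factor = 16 × 2.1538 × 12.429 = 428.31
Final = 8.00 mM / 428.31 = 0.01868 mM = 18.7 μM

18.7 μM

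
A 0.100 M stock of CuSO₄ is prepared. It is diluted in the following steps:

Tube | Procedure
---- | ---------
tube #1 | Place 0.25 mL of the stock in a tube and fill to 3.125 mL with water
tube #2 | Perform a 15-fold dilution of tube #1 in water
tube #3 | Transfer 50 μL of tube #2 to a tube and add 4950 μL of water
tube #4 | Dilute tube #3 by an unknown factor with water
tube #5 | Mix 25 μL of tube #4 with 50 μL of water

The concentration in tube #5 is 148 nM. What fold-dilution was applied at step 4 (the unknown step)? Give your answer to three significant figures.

Step 1: 0.25 mL brought to 3.125 mL → factor 3.125/0.25 = 12.5
Step 2: 15-fold → factor 15
Step 3: 50 μL + 4950 μL = 5000 μL total → factor 5000/50 = 100
Step 4: unknown factor x
Step 5: 25 μL + 50 μL = 75 μL total → factor 75/25 = 3
Product of known-step factors = 56250
Overall factor = 0.100 M / (148 nM) = 6.7568 × 10^5
x = 6.7568 × 10^5 / 56250 = 12.0

12.0-fold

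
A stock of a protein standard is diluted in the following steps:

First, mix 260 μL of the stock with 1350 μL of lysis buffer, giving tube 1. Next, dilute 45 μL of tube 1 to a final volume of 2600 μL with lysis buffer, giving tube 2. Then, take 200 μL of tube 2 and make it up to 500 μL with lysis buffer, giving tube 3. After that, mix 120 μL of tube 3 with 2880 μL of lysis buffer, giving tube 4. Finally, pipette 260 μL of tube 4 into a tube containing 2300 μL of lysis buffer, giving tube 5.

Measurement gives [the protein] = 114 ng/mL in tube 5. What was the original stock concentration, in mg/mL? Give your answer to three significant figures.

Step 1: 260 μL + 1350 μL = 1610 μL total → factor 1610/260 = 6.1923
Step 2: 45 μL brought to 2600 μL → factor 2600/45 = 57.778
Step 3: 200 μL brought to 500 μL → factor 500/200 = 2.5
Step 4: 120 μL + 2880 μL = 3000 μL total → factor 3000/120 = 25
Step 5: 260 μL + 2300 μL = 2560 μL total → factor 2560/260 = 9.8462
Overall dilution factor = 6.1923 × 57.778 × 2.5 × 25 × 9.8462 = 2.2017 × 10^5
Stock = 114 ng/mL × 2.2017 × 10^5 = 2.510 × 10^7 ng/mL = 25.1 mg/mL

25.1 mg/mL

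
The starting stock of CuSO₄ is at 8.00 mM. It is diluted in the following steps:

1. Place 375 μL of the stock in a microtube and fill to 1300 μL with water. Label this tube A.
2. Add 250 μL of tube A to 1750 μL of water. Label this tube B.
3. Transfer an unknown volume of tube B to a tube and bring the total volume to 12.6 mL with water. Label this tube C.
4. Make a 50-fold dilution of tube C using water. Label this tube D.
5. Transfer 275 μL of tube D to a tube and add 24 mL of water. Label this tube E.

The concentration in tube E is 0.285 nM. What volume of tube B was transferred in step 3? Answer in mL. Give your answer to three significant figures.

Step 1: 375 μL brought to 1300 μL → factor 1300/375 = 3.4667
Step 2: 250 μL + 1750 μL = 2000 μL total → factor 2000/250 = 8
Step 3: v brought to 12.6 mL → factor = 12.6 mL/v
Step 4: 50-fold → factor 50
Step 5: 275 μL + 24 mL = 24275 μL total → factor 24275/275 = 88.273
Product of known-step factors = 1.224 × 10^5
Overall factor = 8.00 mM / (0.285 nM) = 2.807 × 10^7
Step-3 factor = 2.807 × 10^7 / 1.224 × 10^5 = 229.32
v = 12.6 mL / 229.32 = 0.0549 mL

0.0549 mL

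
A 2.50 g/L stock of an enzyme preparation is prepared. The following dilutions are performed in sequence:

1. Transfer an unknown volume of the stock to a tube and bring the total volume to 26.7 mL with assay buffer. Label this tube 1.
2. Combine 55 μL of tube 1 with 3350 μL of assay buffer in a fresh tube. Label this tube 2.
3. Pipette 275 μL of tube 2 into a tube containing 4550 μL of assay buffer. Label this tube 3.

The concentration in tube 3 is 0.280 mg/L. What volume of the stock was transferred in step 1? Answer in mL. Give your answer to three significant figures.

Step 1: v brought to 26.7 mL → factor = 26.7 mL/v
Step 2: 55 μL + 3350 μL = 3405 μL total → factor 3405/55 = 61.909
Step 3: 275 μL + 4550 μL = 4825 μL total → factor 4825/275 = 17.545
Product of known-step factors = 1086.2
Overall factor = 2.50 g/L / (0.280 mg/L) = 8928.6
Step-1 factor = 8928.6 / 1086.2 = 8.2198
v = 26.7 mL / 8.2198 = 3.25 mL

3.25 mL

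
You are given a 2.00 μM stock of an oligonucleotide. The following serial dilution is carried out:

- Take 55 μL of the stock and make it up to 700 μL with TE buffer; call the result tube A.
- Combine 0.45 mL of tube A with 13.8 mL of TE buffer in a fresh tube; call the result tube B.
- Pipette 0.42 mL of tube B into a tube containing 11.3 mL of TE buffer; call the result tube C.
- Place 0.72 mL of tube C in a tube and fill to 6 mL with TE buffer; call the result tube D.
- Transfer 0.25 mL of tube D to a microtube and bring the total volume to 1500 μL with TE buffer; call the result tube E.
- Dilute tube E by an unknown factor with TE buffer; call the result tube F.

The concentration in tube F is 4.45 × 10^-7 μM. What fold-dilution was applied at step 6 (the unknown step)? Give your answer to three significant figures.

Step 1: 55 μL brought to 700 μL → factor 700/55 = 12.727
Step 2: 0.45 mL + 13.8 mL = 14.25 mL total → factor 14.25/0.45 = 31.667
Step 3: 0.42 mL + 11.3 mL = 11.72 mL total → factor 11.72/0.42 = 27.905
Step 4: 0.72 mL brought to 6 mL → factor 6/0.72 = 8.3333
Step 5: 0.25 mL brought to 1500 μL → factor 1.5/0.25 = 6
Step 6: unknown factor x
Product of known-step factors = 5.6232 × 10^5
Overall factor = 2.00 μM / (4.45 × 10^-7 μM) = 4.4944 × 10^6
x = 4.4944 × 10^6 / 5.6232 × 10^5 = 7.99

7.99-fold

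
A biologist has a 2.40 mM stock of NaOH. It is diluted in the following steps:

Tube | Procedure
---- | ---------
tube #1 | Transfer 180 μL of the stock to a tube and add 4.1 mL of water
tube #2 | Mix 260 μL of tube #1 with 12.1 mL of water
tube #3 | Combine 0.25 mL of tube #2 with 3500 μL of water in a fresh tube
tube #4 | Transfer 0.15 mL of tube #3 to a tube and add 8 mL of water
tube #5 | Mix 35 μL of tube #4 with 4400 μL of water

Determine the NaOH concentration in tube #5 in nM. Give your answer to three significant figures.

Step 1: 180 μL + 4.1 mL = 4280 μL total → factor 4280/180 = 23.778
Step 2: 260 μL + 12.1 mL = 12360 μL total → factor 12360/260 = 47.538
Step 3: 0.25 mL + 3500 μL = 3.75 mL total → factor 3.75/0.25 = 15
Step 4: 0.15 mL + 8 mL = 8.15 mL total → factor 8.15/0.15 = 54.333
Step 5: 35 μL + 4400 μL = 4435 μL total → factor 4435/35 = 126.71
Overall dilution factor = 23.778 × 47.538 × 15 × 54.333 × 126.71 = 1.1673 × 10^8
Final = 2.40 mM / 1.1673 × 10^8 = 2.056 × 10^-8 mM = 0.0206 nM

0.0206 nM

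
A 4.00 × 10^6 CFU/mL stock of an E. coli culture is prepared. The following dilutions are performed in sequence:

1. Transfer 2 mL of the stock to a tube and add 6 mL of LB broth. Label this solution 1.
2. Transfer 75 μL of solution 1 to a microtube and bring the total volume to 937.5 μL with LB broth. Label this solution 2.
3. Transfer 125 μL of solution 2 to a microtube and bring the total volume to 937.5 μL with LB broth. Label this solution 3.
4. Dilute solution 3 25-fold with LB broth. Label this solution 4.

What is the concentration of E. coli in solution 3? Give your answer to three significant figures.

1.07 × 10^4 CFU/mL

Step 1: 2 mL + 6 mL = 8 mL total → factor 8/2 = 4
Step 2: 75 μL brought to 937.5 μL → factor 937.5/75 = 12.5
Step 3: 125 μL brought to 937.5 μL → factor 937.5/125 = 7.5
Dilution factor through solution 3 = 4 × 12.5 × 7.5 = 375
[solution 3] = 4.00 × 10^6 CFU/mL / 375 = 1.07 × 10^4 CFU/mL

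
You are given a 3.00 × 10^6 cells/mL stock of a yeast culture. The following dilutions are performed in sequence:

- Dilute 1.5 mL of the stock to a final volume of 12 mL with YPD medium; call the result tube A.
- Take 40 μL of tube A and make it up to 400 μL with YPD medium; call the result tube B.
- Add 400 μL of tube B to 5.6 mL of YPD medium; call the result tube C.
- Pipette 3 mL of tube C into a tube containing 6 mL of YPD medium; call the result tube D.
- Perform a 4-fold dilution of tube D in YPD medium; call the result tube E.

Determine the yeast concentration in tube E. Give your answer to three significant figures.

Step 1: 1.5 mL brought to 12 mL → factor 12/1.5 = 8
Step 2: 40 μL brought to 400 μL → factor 400/40 = 10
Step 3: 400 μL + 5.6 mL = 6000 μL total → factor 6000/400 = 15
Step 4: 3 mL + 6 mL = 9 mL total → factor 9/3 = 3
Step 5: 4-fold → factor 4
Overall dilution factor = 8 × 10 × 15 × 3 × 4 = 14400
Final = 3.00 × 10^6 cells/mL / 14400 = 208 cells/mL

208 cells/mL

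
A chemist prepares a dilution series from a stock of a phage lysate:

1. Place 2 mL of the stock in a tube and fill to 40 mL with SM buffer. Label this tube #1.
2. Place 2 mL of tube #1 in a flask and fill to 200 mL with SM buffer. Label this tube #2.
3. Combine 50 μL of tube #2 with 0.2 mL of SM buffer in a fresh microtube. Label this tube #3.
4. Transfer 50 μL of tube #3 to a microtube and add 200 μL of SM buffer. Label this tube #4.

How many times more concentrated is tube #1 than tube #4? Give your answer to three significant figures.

Step 1: 2 mL brought to 40 mL → factor 40/2 = 20
Step 2: 2 mL brought to 200 mL → factor 200/2 = 100
Step 3: 50 μL + 0.2 mL = 250 μL total → factor 250/50 = 5
Step 4: 50 μL + 200 μL = 250 μL total → factor 250/50 = 5
Dilution factor to tube #1 = 20; to tube #4 = 50000
[tube #1]/[tube #4] = (factor to tube #4)/(factor to tube #1) = 50000/20 = 2.50 × 10^3

2.50 × 10^3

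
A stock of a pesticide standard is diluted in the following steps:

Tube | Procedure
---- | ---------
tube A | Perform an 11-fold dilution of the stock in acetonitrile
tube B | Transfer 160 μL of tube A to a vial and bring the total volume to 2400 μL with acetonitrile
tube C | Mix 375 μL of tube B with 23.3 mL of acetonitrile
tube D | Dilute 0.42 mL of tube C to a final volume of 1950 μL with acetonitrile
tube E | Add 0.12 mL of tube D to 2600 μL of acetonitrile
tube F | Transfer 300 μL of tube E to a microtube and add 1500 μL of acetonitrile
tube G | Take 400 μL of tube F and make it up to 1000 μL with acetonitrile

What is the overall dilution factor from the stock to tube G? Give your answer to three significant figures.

Step 1: 11-fold → factor 11
Step 2: 160 μL brought to 2400 μL → factor 2400/160 = 15
Step 3: 375 μL + 23.3 mL = 23675 μL total → factor 23675/375 = 63.133
Step 4: 0.42 mL brought to 1950 μL → factor 1.95/0.42 = 4.6429
Step 5: 0.12 mL + 2600 μL = 2.72 mL total → factor 2.72/0.12 = 22.667
Step 6: 300 μL + 1500 μL = 1800 μL total → factor 1800/300 = 6
Step 7: 400 μL brought to 1000 μL → factor 1000/400 = 2.5
Overall dilution factor = 11 × 15 × 63.133 × 4.6429 × 22.667 × 6 × 2.5 = 1.6444 × 10^7

1.64 × 10^7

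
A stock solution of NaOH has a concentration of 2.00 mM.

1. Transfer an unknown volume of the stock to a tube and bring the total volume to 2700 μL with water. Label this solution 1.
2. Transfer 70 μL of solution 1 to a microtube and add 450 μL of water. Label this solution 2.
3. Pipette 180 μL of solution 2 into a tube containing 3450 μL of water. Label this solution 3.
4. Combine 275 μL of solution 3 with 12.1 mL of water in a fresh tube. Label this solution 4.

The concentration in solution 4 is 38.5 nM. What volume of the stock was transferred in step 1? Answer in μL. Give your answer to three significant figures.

Step 1: v brought to 2700 μL → factor = 2700 μL/v
Step 2: 70 μL + 450 μL = 520 μL total → factor 520/70 = 7.4286
Step 3: 180 μL + 3450 μL = 3630 μL total → factor 3630/180 = 20.167
Step 4: 275 μL + 12.1 mL = 12375 μL total → factor 12375/275 = 45
Product of known-step factors = 6741.4
Overall factor = 2.00 mM / (38.5 nM) = 51948
Step-1 factor = 51948 / 6741.4 = 7.7058
v = 2700 μL / 7.7058 = 350 μL

350 μL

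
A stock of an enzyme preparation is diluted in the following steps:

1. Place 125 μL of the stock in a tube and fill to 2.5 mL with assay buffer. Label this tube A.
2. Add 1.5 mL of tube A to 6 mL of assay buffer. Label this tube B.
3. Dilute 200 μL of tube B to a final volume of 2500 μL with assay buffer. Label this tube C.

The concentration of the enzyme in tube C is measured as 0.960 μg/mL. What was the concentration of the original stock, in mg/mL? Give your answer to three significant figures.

1.20 mg/mL

Step 1: 125 μL brought to 2.5 mL → factor 2500/125 = 20
Step 2: 1.5 mL + 6 mL = 7.5 mL total → factor 7.5/1.5 = 5
Step 3: 200 μL brought to 2500 μL → factor 2500/200 = 12.5
Overall dilution factor = 20 × 5 × 12.5 = 1250
Stock = 0.960 μg/mL × 1250 = 1200 μg/mL = 1.20 mg/mL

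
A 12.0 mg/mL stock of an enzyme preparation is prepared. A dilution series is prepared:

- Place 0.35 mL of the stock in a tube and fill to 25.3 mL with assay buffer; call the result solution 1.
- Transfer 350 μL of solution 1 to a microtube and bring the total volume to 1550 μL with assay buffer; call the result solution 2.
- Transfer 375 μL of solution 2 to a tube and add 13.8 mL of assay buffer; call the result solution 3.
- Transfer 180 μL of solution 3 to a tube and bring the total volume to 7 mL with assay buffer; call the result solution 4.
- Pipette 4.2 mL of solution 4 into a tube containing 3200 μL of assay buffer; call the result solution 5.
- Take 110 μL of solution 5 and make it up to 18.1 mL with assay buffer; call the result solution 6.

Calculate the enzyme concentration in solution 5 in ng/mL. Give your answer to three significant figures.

14.5 ng/mL

Step 1: 0.35 mL brought to 25.3 mL → factor 25.3/0.35 = 72.286
Step 2: 350 μL brought to 1550 μL → factor 1550/350 = 4.4286
Step 3: 375 μL + 13.8 mL = 14175 μL total → factor 14175/375 = 37.8
Step 4: 180 μL brought to 7 mL → factor 7000/180 = 38.889
Step 5: 4.2 mL + 3200 μL = 7.4 mL total → factor 7.4/4.2 = 1.7619
Dilution factor through solution 5 = 72.286 × 4.4286 × 37.8 × 38.889 × 1.7619 = 8.2912 × 10^5
[solution 5] = 12.0 mg/mL / 8.2912 × 10^5 = 1.447 × 10^-5 mg/mL = 14.5 ng/mL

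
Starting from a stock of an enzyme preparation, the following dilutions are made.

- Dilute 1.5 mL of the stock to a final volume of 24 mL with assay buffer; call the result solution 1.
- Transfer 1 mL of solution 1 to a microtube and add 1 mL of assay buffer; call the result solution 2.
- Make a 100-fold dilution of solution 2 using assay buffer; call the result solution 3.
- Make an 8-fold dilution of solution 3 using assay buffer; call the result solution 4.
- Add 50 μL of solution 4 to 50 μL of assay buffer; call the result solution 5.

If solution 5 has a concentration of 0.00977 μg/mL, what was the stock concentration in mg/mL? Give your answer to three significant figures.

Step 1: 1.5 mL brought to 24 mL → factor 24/1.5 = 16
Step 2: 1 mL + 1 mL = 2 mL total → factor 2/1 = 2
Step 3: 100-fold → factor 100
Step 4: 8-fold → factor 8
Step 5: 50 μL + 50 μL = 100 μL total → factor 100/50 = 2
Overall dilution factor = 16 × 2 × 100 × 8 × 2 = 51200
Stock = 0.00977 μg/mL × 51200 = 500.2 μg/mL = 0.500 mg/mL

0.500 mg/mL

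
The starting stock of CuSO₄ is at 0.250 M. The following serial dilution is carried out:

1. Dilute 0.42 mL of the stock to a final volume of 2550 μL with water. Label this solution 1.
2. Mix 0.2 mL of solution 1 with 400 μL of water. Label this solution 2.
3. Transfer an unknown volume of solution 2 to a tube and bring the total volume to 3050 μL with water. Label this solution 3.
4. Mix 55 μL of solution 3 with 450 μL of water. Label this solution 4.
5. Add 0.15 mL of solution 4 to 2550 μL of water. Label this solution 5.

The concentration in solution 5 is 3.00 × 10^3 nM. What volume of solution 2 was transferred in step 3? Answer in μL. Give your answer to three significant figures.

Step 1: 0.42 mL brought to 2550 μL → factor 2.55/0.42 = 6.0714
Step 2: 0.2 mL + 400 μL = 0.6 mL total → factor 0.6/0.2 = 3
Step 3: v brought to 3050 μL → factor = 3050 μL/v
Step 4: 55 μL + 450 μL = 505 μL total → factor 505/55 = 9.1818
Step 5: 0.15 mL + 2550 μL = 2.7 mL total → factor 2.7/0.15 = 18
Product of known-step factors = 3010.3
Overall factor = 0.250 M / (3.00 × 10^3 nM) = 83333
Step-3 factor = 83333 / 3010.3 = 27.683
v = 3050 μL / 27.683 = 110 μL

110 μL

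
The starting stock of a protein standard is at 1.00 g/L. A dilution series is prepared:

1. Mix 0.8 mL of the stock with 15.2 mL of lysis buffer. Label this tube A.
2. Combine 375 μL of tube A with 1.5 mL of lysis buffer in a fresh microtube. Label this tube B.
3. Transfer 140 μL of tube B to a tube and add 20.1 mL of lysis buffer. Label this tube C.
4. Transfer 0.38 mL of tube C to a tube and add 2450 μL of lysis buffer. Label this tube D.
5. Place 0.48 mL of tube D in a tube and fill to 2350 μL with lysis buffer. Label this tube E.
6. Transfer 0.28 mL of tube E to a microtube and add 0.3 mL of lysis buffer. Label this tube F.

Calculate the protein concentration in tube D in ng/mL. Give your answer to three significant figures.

9.29 ng/mL

Step 1: 0.8 mL + 15.2 mL = 16 mL total → factor 16/0.8 = 20
Step 2: 375 μL + 1.5 mL = 1875 μL total → factor 1875/375 = 5
Step 3: 140 μL + 20.1 mL = 20240 μL total → factor 20240/140 = 144.57
Step 4: 0.38 mL + 2450 μL = 2.83 mL total → factor 2.83/0.38 = 7.4474
Dilution factor through tube D = 20 × 5 × 144.57 × 7.4474 = 1.0767 × 10^5
[tube D] = 1.00 g/L / 1.0767 × 10^5 = 9.288 × 10^-6 g/L = 9.29 ng/mL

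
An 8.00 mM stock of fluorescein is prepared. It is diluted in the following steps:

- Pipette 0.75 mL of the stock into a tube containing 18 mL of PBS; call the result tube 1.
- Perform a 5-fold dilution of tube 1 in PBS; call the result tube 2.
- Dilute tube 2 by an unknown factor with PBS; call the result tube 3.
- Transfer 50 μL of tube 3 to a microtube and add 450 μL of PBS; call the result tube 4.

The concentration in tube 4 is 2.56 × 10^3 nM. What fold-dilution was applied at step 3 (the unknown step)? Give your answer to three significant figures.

2.50-fold

Step 1: 0.75 mL + 18 mL = 18.75 mL total → factor 18.75/0.75 = 25
Step 2: 5-fold → factor 5
Step 3: unknown factor x
Step 4: 50 μL + 450 μL = 500 μL total → factor 500/50 = 10
Product of known-step factors = 1250
Overall factor = 8.00 mM / (2.56 × 10^3 nM) = 3125
x = 3125 / 1250 = 2.50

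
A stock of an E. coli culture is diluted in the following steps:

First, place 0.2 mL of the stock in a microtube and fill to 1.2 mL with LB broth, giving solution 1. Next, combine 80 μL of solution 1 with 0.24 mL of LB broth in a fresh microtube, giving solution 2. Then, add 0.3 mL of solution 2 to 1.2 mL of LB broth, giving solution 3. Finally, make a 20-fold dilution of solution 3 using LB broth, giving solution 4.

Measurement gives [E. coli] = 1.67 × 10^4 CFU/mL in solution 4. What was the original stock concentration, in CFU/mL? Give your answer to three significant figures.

4.01 × 10^7 CFU/mL

Step 1: 0.2 mL brought to 1.2 mL → factor 1.2/0.2 = 6
Step 2: 80 μL + 0.24 mL = 320 μL total → factor 320/80 = 4
Step 3: 0.3 mL + 1.2 mL = 1.5 mL total → factor 1.5/0.3 = 5
Step 4: 20-fold → factor 20
Overall dilution factor = 6 × 4 × 5 × 20 = 2400
Stock = 1.67 × 10^4 CFU/mL × 2400 = 4.01 × 10^7 CFU/mL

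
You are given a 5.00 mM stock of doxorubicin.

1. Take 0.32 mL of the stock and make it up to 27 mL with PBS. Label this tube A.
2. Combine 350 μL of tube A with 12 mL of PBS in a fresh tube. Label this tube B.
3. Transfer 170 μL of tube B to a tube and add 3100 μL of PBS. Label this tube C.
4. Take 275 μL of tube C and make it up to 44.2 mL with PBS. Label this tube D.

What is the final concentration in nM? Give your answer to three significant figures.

Step 1: 0.32 mL brought to 27 mL → factor 27/0.32 = 84.375
Step 2: 350 μL + 12 mL = 12350 μL total → factor 12350/350 = 35.286
Step 3: 170 μL + 3100 μL = 3270 μL total → factor 3270/170 = 19.235
Step 4: 275 μL brought to 44.2 mL → factor 44200/275 = 160.73
Overall dilution factor = 84.375 × 35.286 × 19.235 × 160.73 = 9.2045 × 10^6
Final = 5.00 mM / 9.2045 × 10^6 = 5.432 × 10^-7 mM = 0.543 nM

0.543 nM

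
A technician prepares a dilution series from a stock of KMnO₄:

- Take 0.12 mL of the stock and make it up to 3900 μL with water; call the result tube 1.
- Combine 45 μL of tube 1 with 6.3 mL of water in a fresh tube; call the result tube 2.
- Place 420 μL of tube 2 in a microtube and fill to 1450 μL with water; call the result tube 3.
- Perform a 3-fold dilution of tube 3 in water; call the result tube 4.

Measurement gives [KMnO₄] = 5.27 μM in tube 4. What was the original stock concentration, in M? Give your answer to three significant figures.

0.250 M

Step 1: 0.12 mL brought to 3900 μL → factor 3.9/0.12 = 32.5
Step 2: 45 μL + 6.3 mL = 6345 μL total → factor 6345/45 = 141
Step 3: 420 μL brought to 1450 μL → factor 1450/420 = 3.4524
Step 4: 3-fold → factor 3
Overall dilution factor = 32.5 × 141 × 3.4524 × 3 = 47462
Stock = 5.27 μM × 47462 = 2.501 × 10^5 μM = 0.250 M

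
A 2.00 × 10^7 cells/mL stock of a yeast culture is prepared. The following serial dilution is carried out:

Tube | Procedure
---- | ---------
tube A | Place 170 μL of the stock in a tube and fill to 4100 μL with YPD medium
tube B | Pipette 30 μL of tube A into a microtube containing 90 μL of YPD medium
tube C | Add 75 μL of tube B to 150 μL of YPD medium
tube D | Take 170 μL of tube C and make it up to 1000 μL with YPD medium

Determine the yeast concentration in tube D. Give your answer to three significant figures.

1.17 × 10^4 cells/mL

Step 1: 170 μL brought to 4100 μL → factor 4100/170 = 24.118
Step 2: 30 μL + 90 μL = 120 μL total → factor 120/30 = 4
Step 3: 75 μL + 150 μL = 225 μL total → factor 225/75 = 3
Step 4: 170 μL brought to 1000 μL → factor 1000/170 = 5.8824
Overall dilution factor = 24.118 × 4 × 3 × 5.8824 = 1702.4
Final = 2.00 × 10^7 cells/mL / 1702.4 = 1.17 × 10^4 cells/mL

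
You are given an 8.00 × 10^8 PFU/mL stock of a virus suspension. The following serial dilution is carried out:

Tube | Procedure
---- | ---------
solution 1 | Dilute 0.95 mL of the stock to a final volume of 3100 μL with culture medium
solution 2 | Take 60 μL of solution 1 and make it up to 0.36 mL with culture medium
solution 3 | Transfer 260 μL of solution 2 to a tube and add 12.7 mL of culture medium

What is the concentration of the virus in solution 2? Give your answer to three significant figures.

4.09 × 10^7 PFU/mL

Step 1: 0.95 mL brought to 3100 μL → factor 3.1/0.95 = 3.2632
Step 2: 60 μL brought to 0.36 mL → factor 360/60 = 6
Dilution factor through solution 2 = 3.2632 × 6 = 19.579
[solution 2] = 8.00 × 10^8 PFU/mL / 19.579 = 4.09 × 10^7 PFU/mL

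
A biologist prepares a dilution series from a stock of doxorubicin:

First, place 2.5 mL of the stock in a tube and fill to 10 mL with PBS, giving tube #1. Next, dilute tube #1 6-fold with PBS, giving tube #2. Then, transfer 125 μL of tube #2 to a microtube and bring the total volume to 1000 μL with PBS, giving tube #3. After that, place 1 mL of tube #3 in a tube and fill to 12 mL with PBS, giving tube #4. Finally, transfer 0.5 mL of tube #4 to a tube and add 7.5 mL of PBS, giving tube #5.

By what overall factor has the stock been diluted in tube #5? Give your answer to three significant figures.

3.69 × 10^4

Step 1: 2.5 mL brought to 10 mL → factor 10/2.5 = 4
Step 2: 6-fold → factor 6
Step 3: 125 μL brought to 1000 μL → factor 1000/125 = 8
Step 4: 1 mL brought to 12 mL → factor 12/1 = 12
Step 5: 0.5 mL + 7.5 mL = 8 mL total → factor 8/0.5 = 16
Overall dilution factor = 4 × 6 × 8 × 12 × 16 = 36864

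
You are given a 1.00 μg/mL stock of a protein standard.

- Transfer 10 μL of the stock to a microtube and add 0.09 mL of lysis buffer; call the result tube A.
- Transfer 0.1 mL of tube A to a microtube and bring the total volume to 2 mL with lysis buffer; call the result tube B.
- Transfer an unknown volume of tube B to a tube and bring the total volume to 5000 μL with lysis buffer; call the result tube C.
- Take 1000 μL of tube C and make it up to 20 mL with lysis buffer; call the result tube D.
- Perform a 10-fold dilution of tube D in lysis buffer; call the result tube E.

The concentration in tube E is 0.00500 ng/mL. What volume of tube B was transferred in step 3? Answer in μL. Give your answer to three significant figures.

1.00 × 10^3 μL

Step 1: 10 μL + 0.09 mL = 100 μL total → factor 100/10 = 10
Step 2: 0.1 mL brought to 2 mL → factor 2/0.1 = 20
Step 3: v brought to 5000 μL → factor = 5000 μL/v
Step 4: 1000 μL brought to 20 mL → factor 20000/1000 = 20
Step 5: 10-fold → factor 10
Product of known-step factors = 40000
Overall factor = 1.00 μg/mL / (0.00500 ng/mL) = 2 × 10^5
Step-3 factor = 2 × 10^5 / 40000 = 5
v = 5000 μL / 5 = 1.00 × 10^3 μL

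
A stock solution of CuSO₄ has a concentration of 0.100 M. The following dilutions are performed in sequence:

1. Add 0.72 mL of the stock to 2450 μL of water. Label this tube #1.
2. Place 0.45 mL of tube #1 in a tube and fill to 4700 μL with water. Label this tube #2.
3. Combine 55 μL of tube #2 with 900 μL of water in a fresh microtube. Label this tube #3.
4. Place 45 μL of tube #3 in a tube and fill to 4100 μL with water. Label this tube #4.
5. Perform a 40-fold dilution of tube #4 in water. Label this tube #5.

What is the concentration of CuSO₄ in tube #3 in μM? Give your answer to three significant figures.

125 μM

Step 1: 0.72 mL + 2450 μL = 3.17 mL total → factor 3.17/0.72 = 4.4028
Step 2: 0.45 mL brought to 4700 μL → factor 4.7/0.45 = 10.444
Step 3: 55 μL + 900 μL = 955 μL total → factor 955/55 = 17.364
Dilution factor through tube #3 = 4.4028 × 10.444 × 17.364 = 798.46
[tube #3] = 0.100 M / 798.46 = 0.0001252 M = 125 μM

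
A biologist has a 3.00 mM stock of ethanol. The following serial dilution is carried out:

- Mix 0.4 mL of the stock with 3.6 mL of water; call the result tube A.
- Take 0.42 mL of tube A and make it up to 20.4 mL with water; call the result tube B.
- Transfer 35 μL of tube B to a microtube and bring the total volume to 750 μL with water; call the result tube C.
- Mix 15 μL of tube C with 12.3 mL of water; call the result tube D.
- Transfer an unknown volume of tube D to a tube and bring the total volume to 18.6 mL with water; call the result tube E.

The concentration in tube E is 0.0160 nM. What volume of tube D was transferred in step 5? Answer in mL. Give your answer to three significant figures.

0.848 mL

Step 1: 0.4 mL + 3.6 mL = 4 mL total → factor 4/0.4 = 10
Step 2: 0.42 mL brought to 20.4 mL → factor 20.4/0.42 = 48.571
Step 3: 35 μL brought to 750 μL → factor 750/35 = 21.429
Step 4: 15 μL + 12.3 mL = 12315 μL total → factor 12315/15 = 821
Step 5: v brought to 18.6 mL → factor = 18.6 mL/v
Product of known-step factors = 8.5451 × 10^6
Overall factor = 3.00 mM / (0.0160 nM) = 1.875 × 10^8
Step-5 factor = 1.875 × 10^8 / 8.5451 × 10^6 = 21.942
v = 18.6 mL / 21.942 = 0.848 mL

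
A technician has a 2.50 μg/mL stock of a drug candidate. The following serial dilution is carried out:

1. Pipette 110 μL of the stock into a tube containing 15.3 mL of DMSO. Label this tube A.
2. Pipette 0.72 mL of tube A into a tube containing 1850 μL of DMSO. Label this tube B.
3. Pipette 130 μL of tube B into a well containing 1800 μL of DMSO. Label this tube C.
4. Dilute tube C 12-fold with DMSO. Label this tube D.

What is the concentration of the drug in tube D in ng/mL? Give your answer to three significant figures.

0.0281 ng/mL

Step 1: 110 μL + 15.3 mL = 15410 μL total → factor 15410/110 = 140.09
Step 2: 0.72 mL + 1850 μL = 2.57 mL total → factor 2.57/0.72 = 3.5694
Step 3: 130 μL + 1800 μL = 1930 μL total → factor 1930/130 = 14.846
Step 4: 12-fold → factor 12
Overall dilution factor = 140.09 × 3.5694 × 14.846 × 12 = 89085
Final = 2.50 μg/mL / 89085 = 2.806 × 10^-5 μg/mL = 0.0281 ng/mL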